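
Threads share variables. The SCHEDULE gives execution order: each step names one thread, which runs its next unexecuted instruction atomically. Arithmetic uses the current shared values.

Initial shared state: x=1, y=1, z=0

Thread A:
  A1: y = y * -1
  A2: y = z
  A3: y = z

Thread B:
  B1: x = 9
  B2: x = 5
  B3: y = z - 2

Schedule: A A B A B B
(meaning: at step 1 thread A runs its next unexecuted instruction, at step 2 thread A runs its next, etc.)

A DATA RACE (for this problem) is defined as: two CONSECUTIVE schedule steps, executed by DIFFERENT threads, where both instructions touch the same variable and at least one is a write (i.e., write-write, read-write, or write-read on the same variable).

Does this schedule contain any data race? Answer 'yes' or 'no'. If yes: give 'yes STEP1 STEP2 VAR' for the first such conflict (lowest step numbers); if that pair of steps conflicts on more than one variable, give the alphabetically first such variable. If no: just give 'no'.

Answer: no

Derivation:
Steps 1,2: same thread (A). No race.
Steps 2,3: A(r=z,w=y) vs B(r=-,w=x). No conflict.
Steps 3,4: B(r=-,w=x) vs A(r=z,w=y). No conflict.
Steps 4,5: A(r=z,w=y) vs B(r=-,w=x). No conflict.
Steps 5,6: same thread (B). No race.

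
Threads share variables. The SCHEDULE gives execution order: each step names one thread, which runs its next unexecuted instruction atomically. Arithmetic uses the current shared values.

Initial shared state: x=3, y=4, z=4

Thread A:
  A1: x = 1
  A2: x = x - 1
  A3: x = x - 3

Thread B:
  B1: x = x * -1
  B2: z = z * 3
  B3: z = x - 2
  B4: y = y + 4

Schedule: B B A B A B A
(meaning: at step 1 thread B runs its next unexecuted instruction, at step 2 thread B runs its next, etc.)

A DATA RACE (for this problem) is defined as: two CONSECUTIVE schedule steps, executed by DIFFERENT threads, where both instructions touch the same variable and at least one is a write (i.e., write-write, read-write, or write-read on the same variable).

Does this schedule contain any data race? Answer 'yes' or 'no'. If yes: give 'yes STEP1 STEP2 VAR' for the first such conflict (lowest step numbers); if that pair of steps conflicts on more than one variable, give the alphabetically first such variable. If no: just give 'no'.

Answer: yes 3 4 x

Derivation:
Steps 1,2: same thread (B). No race.
Steps 2,3: B(r=z,w=z) vs A(r=-,w=x). No conflict.
Steps 3,4: A(x = 1) vs B(z = x - 2). RACE on x (W-R).
Steps 4,5: B(z = x - 2) vs A(x = x - 1). RACE on x (R-W).
Steps 5,6: A(r=x,w=x) vs B(r=y,w=y). No conflict.
Steps 6,7: B(r=y,w=y) vs A(r=x,w=x). No conflict.
First conflict at steps 3,4.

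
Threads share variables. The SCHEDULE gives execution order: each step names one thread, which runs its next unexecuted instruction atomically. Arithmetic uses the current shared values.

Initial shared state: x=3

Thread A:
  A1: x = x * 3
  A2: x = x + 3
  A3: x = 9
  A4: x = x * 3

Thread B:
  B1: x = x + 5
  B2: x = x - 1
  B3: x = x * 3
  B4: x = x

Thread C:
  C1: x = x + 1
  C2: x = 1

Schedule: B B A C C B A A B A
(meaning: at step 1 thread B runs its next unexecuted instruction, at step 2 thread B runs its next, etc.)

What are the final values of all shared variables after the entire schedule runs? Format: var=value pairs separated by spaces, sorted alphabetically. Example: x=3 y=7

Answer: x=27

Derivation:
Step 1: thread B executes B1 (x = x + 5). Shared: x=8. PCs: A@0 B@1 C@0
Step 2: thread B executes B2 (x = x - 1). Shared: x=7. PCs: A@0 B@2 C@0
Step 3: thread A executes A1 (x = x * 3). Shared: x=21. PCs: A@1 B@2 C@0
Step 4: thread C executes C1 (x = x + 1). Shared: x=22. PCs: A@1 B@2 C@1
Step 5: thread C executes C2 (x = 1). Shared: x=1. PCs: A@1 B@2 C@2
Step 6: thread B executes B3 (x = x * 3). Shared: x=3. PCs: A@1 B@3 C@2
Step 7: thread A executes A2 (x = x + 3). Shared: x=6. PCs: A@2 B@3 C@2
Step 8: thread A executes A3 (x = 9). Shared: x=9. PCs: A@3 B@3 C@2
Step 9: thread B executes B4 (x = x). Shared: x=9. PCs: A@3 B@4 C@2
Step 10: thread A executes A4 (x = x * 3). Shared: x=27. PCs: A@4 B@4 C@2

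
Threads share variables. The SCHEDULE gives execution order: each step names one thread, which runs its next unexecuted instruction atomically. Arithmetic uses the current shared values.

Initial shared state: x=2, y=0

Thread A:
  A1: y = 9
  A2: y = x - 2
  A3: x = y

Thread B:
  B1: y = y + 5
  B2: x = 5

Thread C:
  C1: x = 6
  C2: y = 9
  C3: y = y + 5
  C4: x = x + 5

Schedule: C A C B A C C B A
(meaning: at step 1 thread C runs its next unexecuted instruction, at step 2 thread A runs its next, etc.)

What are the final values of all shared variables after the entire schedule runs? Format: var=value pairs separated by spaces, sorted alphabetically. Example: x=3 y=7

Step 1: thread C executes C1 (x = 6). Shared: x=6 y=0. PCs: A@0 B@0 C@1
Step 2: thread A executes A1 (y = 9). Shared: x=6 y=9. PCs: A@1 B@0 C@1
Step 3: thread C executes C2 (y = 9). Shared: x=6 y=9. PCs: A@1 B@0 C@2
Step 4: thread B executes B1 (y = y + 5). Shared: x=6 y=14. PCs: A@1 B@1 C@2
Step 5: thread A executes A2 (y = x - 2). Shared: x=6 y=4. PCs: A@2 B@1 C@2
Step 6: thread C executes C3 (y = y + 5). Shared: x=6 y=9. PCs: A@2 B@1 C@3
Step 7: thread C executes C4 (x = x + 5). Shared: x=11 y=9. PCs: A@2 B@1 C@4
Step 8: thread B executes B2 (x = 5). Shared: x=5 y=9. PCs: A@2 B@2 C@4
Step 9: thread A executes A3 (x = y). Shared: x=9 y=9. PCs: A@3 B@2 C@4

Answer: x=9 y=9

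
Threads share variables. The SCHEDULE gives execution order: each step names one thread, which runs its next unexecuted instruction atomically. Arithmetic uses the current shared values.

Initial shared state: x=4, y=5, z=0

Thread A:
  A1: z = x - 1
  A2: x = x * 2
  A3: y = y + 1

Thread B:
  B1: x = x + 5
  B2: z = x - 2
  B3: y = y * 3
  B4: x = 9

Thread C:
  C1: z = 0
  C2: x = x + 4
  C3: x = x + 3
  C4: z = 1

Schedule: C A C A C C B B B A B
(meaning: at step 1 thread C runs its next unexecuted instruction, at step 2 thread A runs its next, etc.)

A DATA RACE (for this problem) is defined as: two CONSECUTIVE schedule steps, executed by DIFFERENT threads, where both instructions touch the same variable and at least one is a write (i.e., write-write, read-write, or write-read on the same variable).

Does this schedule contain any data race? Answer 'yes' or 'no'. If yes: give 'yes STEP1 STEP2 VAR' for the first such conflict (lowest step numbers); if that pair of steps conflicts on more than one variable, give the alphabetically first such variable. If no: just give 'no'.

Answer: yes 1 2 z

Derivation:
Steps 1,2: C(z = 0) vs A(z = x - 1). RACE on z (W-W).
Steps 2,3: A(z = x - 1) vs C(x = x + 4). RACE on x (R-W).
Steps 3,4: C(x = x + 4) vs A(x = x * 2). RACE on x (W-W).
Steps 4,5: A(x = x * 2) vs C(x = x + 3). RACE on x (W-W).
Steps 5,6: same thread (C). No race.
Steps 6,7: C(r=-,w=z) vs B(r=x,w=x). No conflict.
Steps 7,8: same thread (B). No race.
Steps 8,9: same thread (B). No race.
Steps 9,10: B(y = y * 3) vs A(y = y + 1). RACE on y (W-W).
Steps 10,11: A(r=y,w=y) vs B(r=-,w=x). No conflict.
First conflict at steps 1,2.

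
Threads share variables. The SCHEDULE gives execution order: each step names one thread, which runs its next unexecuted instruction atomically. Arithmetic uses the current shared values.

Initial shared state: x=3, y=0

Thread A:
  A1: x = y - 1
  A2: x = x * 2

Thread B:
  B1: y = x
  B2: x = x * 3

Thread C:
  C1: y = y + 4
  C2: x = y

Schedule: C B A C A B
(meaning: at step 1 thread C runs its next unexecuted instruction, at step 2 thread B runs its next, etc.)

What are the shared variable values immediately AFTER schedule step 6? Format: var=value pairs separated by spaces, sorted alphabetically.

Answer: x=18 y=3

Derivation:
Step 1: thread C executes C1 (y = y + 4). Shared: x=3 y=4. PCs: A@0 B@0 C@1
Step 2: thread B executes B1 (y = x). Shared: x=3 y=3. PCs: A@0 B@1 C@1
Step 3: thread A executes A1 (x = y - 1). Shared: x=2 y=3. PCs: A@1 B@1 C@1
Step 4: thread C executes C2 (x = y). Shared: x=3 y=3. PCs: A@1 B@1 C@2
Step 5: thread A executes A2 (x = x * 2). Shared: x=6 y=3. PCs: A@2 B@1 C@2
Step 6: thread B executes B2 (x = x * 3). Shared: x=18 y=3. PCs: A@2 B@2 C@2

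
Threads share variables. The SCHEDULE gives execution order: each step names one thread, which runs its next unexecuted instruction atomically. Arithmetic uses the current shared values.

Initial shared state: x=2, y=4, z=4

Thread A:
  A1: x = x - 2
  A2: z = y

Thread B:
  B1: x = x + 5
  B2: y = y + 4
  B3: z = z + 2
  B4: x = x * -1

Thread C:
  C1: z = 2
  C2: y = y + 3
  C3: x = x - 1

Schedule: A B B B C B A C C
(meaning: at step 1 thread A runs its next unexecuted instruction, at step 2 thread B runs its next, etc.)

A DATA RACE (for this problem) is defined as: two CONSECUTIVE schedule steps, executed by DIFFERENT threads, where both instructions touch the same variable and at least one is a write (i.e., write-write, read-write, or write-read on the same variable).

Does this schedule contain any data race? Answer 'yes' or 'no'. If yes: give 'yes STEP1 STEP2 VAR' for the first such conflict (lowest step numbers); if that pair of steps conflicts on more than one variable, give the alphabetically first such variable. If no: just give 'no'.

Answer: yes 1 2 x

Derivation:
Steps 1,2: A(x = x - 2) vs B(x = x + 5). RACE on x (W-W).
Steps 2,3: same thread (B). No race.
Steps 3,4: same thread (B). No race.
Steps 4,5: B(z = z + 2) vs C(z = 2). RACE on z (W-W).
Steps 5,6: C(r=-,w=z) vs B(r=x,w=x). No conflict.
Steps 6,7: B(r=x,w=x) vs A(r=y,w=z). No conflict.
Steps 7,8: A(z = y) vs C(y = y + 3). RACE on y (R-W).
Steps 8,9: same thread (C). No race.
First conflict at steps 1,2.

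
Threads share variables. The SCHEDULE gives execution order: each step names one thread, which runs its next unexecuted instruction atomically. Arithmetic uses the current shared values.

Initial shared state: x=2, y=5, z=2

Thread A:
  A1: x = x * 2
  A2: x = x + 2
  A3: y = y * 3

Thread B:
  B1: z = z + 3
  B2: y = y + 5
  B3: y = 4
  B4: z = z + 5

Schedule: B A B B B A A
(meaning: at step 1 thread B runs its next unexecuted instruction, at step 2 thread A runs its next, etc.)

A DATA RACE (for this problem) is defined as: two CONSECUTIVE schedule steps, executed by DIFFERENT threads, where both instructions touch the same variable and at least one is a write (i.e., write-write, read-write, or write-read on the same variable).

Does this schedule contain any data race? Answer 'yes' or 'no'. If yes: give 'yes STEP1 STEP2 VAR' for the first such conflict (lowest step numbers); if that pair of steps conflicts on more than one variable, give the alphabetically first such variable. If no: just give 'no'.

Steps 1,2: B(r=z,w=z) vs A(r=x,w=x). No conflict.
Steps 2,3: A(r=x,w=x) vs B(r=y,w=y). No conflict.
Steps 3,4: same thread (B). No race.
Steps 4,5: same thread (B). No race.
Steps 5,6: B(r=z,w=z) vs A(r=x,w=x). No conflict.
Steps 6,7: same thread (A). No race.

Answer: no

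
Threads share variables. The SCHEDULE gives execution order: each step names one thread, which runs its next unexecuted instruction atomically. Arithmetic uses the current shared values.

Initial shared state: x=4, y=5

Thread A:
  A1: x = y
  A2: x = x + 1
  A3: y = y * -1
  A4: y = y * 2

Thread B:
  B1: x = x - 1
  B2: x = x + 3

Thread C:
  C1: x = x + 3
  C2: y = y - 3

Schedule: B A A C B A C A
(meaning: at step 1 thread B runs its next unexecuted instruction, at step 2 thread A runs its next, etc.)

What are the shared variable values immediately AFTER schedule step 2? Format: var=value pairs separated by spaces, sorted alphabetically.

Answer: x=5 y=5

Derivation:
Step 1: thread B executes B1 (x = x - 1). Shared: x=3 y=5. PCs: A@0 B@1 C@0
Step 2: thread A executes A1 (x = y). Shared: x=5 y=5. PCs: A@1 B@1 C@0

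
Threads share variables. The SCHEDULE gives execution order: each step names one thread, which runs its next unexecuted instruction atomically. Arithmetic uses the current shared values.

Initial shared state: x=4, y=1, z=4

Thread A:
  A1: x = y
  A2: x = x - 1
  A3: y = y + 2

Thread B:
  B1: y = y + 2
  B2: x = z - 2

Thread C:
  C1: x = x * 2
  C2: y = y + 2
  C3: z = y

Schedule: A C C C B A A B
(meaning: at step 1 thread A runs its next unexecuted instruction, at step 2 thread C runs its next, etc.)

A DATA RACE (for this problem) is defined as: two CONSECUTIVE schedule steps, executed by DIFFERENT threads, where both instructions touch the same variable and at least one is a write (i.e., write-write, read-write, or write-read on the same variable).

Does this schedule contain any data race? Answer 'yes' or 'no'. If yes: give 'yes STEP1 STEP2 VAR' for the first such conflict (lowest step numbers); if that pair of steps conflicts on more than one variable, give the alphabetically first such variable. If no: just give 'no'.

Steps 1,2: A(x = y) vs C(x = x * 2). RACE on x (W-W).
Steps 2,3: same thread (C). No race.
Steps 3,4: same thread (C). No race.
Steps 4,5: C(z = y) vs B(y = y + 2). RACE on y (R-W).
Steps 5,6: B(r=y,w=y) vs A(r=x,w=x). No conflict.
Steps 6,7: same thread (A). No race.
Steps 7,8: A(r=y,w=y) vs B(r=z,w=x). No conflict.
First conflict at steps 1,2.

Answer: yes 1 2 x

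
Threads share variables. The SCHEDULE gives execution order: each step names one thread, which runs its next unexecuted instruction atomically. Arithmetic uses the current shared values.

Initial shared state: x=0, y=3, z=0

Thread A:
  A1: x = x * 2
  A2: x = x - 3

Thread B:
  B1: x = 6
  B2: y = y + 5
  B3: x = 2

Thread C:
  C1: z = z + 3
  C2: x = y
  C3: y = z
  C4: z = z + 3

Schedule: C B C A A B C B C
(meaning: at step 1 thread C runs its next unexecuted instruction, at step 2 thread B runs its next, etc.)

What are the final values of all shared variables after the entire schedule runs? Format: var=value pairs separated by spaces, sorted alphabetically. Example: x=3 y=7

Answer: x=2 y=3 z=6

Derivation:
Step 1: thread C executes C1 (z = z + 3). Shared: x=0 y=3 z=3. PCs: A@0 B@0 C@1
Step 2: thread B executes B1 (x = 6). Shared: x=6 y=3 z=3. PCs: A@0 B@1 C@1
Step 3: thread C executes C2 (x = y). Shared: x=3 y=3 z=3. PCs: A@0 B@1 C@2
Step 4: thread A executes A1 (x = x * 2). Shared: x=6 y=3 z=3. PCs: A@1 B@1 C@2
Step 5: thread A executes A2 (x = x - 3). Shared: x=3 y=3 z=3. PCs: A@2 B@1 C@2
Step 6: thread B executes B2 (y = y + 5). Shared: x=3 y=8 z=3. PCs: A@2 B@2 C@2
Step 7: thread C executes C3 (y = z). Shared: x=3 y=3 z=3. PCs: A@2 B@2 C@3
Step 8: thread B executes B3 (x = 2). Shared: x=2 y=3 z=3. PCs: A@2 B@3 C@3
Step 9: thread C executes C4 (z = z + 3). Shared: x=2 y=3 z=6. PCs: A@2 B@3 C@4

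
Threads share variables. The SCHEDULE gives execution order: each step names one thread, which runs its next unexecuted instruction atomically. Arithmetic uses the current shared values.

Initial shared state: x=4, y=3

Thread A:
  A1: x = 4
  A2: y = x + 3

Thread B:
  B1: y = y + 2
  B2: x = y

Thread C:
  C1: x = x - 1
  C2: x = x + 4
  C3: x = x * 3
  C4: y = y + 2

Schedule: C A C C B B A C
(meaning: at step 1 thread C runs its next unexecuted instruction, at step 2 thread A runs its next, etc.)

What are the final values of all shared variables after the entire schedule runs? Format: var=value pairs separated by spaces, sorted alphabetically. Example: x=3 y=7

Answer: x=5 y=10

Derivation:
Step 1: thread C executes C1 (x = x - 1). Shared: x=3 y=3. PCs: A@0 B@0 C@1
Step 2: thread A executes A1 (x = 4). Shared: x=4 y=3. PCs: A@1 B@0 C@1
Step 3: thread C executes C2 (x = x + 4). Shared: x=8 y=3. PCs: A@1 B@0 C@2
Step 4: thread C executes C3 (x = x * 3). Shared: x=24 y=3. PCs: A@1 B@0 C@3
Step 5: thread B executes B1 (y = y + 2). Shared: x=24 y=5. PCs: A@1 B@1 C@3
Step 6: thread B executes B2 (x = y). Shared: x=5 y=5. PCs: A@1 B@2 C@3
Step 7: thread A executes A2 (y = x + 3). Shared: x=5 y=8. PCs: A@2 B@2 C@3
Step 8: thread C executes C4 (y = y + 2). Shared: x=5 y=10. PCs: A@2 B@2 C@4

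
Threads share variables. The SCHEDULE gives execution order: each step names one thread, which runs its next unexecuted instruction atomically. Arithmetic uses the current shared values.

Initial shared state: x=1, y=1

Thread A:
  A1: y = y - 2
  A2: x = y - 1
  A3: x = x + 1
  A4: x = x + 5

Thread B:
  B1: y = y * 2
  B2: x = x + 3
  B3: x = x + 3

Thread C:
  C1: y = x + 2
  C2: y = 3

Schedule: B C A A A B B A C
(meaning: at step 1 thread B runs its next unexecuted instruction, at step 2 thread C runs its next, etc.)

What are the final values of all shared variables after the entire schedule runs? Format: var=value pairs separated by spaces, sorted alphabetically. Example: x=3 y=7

Step 1: thread B executes B1 (y = y * 2). Shared: x=1 y=2. PCs: A@0 B@1 C@0
Step 2: thread C executes C1 (y = x + 2). Shared: x=1 y=3. PCs: A@0 B@1 C@1
Step 3: thread A executes A1 (y = y - 2). Shared: x=1 y=1. PCs: A@1 B@1 C@1
Step 4: thread A executes A2 (x = y - 1). Shared: x=0 y=1. PCs: A@2 B@1 C@1
Step 5: thread A executes A3 (x = x + 1). Shared: x=1 y=1. PCs: A@3 B@1 C@1
Step 6: thread B executes B2 (x = x + 3). Shared: x=4 y=1. PCs: A@3 B@2 C@1
Step 7: thread B executes B3 (x = x + 3). Shared: x=7 y=1. PCs: A@3 B@3 C@1
Step 8: thread A executes A4 (x = x + 5). Shared: x=12 y=1. PCs: A@4 B@3 C@1
Step 9: thread C executes C2 (y = 3). Shared: x=12 y=3. PCs: A@4 B@3 C@2

Answer: x=12 y=3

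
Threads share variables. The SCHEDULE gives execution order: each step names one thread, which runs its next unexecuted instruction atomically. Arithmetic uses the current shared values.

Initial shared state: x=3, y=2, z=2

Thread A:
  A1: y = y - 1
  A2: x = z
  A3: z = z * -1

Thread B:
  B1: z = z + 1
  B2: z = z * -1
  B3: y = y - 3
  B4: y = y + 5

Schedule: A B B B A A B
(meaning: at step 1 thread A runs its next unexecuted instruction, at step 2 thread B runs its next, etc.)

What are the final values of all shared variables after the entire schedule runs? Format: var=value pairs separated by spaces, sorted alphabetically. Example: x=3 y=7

Step 1: thread A executes A1 (y = y - 1). Shared: x=3 y=1 z=2. PCs: A@1 B@0
Step 2: thread B executes B1 (z = z + 1). Shared: x=3 y=1 z=3. PCs: A@1 B@1
Step 3: thread B executes B2 (z = z * -1). Shared: x=3 y=1 z=-3. PCs: A@1 B@2
Step 4: thread B executes B3 (y = y - 3). Shared: x=3 y=-2 z=-3. PCs: A@1 B@3
Step 5: thread A executes A2 (x = z). Shared: x=-3 y=-2 z=-3. PCs: A@2 B@3
Step 6: thread A executes A3 (z = z * -1). Shared: x=-3 y=-2 z=3. PCs: A@3 B@3
Step 7: thread B executes B4 (y = y + 5). Shared: x=-3 y=3 z=3. PCs: A@3 B@4

Answer: x=-3 y=3 z=3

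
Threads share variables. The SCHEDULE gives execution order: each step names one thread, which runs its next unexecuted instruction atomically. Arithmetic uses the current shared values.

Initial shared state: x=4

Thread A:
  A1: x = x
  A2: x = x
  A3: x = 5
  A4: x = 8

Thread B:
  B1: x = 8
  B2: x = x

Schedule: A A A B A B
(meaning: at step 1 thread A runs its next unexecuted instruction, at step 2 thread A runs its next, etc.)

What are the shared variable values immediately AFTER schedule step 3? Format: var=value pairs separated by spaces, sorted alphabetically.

Step 1: thread A executes A1 (x = x). Shared: x=4. PCs: A@1 B@0
Step 2: thread A executes A2 (x = x). Shared: x=4. PCs: A@2 B@0
Step 3: thread A executes A3 (x = 5). Shared: x=5. PCs: A@3 B@0

Answer: x=5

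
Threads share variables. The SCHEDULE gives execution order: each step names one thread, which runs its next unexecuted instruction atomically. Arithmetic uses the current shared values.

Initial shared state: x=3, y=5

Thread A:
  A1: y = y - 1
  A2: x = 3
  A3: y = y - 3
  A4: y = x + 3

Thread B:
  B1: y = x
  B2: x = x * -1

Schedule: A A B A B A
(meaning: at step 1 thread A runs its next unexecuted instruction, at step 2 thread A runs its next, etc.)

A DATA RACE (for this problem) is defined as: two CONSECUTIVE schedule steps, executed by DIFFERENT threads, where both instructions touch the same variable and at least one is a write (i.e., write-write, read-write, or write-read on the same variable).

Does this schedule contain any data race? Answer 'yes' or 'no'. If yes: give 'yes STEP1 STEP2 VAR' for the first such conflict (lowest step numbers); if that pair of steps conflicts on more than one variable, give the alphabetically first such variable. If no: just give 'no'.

Steps 1,2: same thread (A). No race.
Steps 2,3: A(x = 3) vs B(y = x). RACE on x (W-R).
Steps 3,4: B(y = x) vs A(y = y - 3). RACE on y (W-W).
Steps 4,5: A(r=y,w=y) vs B(r=x,w=x). No conflict.
Steps 5,6: B(x = x * -1) vs A(y = x + 3). RACE on x (W-R).
First conflict at steps 2,3.

Answer: yes 2 3 x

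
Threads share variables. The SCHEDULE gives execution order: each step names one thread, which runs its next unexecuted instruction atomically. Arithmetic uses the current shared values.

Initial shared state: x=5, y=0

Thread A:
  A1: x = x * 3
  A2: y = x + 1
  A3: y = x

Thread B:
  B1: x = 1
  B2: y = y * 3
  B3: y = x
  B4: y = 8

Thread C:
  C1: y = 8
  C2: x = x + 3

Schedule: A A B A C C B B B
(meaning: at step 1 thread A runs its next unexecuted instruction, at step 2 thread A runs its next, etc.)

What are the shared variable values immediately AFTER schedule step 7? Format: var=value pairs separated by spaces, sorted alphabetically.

Step 1: thread A executes A1 (x = x * 3). Shared: x=15 y=0. PCs: A@1 B@0 C@0
Step 2: thread A executes A2 (y = x + 1). Shared: x=15 y=16. PCs: A@2 B@0 C@0
Step 3: thread B executes B1 (x = 1). Shared: x=1 y=16. PCs: A@2 B@1 C@0
Step 4: thread A executes A3 (y = x). Shared: x=1 y=1. PCs: A@3 B@1 C@0
Step 5: thread C executes C1 (y = 8). Shared: x=1 y=8. PCs: A@3 B@1 C@1
Step 6: thread C executes C2 (x = x + 3). Shared: x=4 y=8. PCs: A@3 B@1 C@2
Step 7: thread B executes B2 (y = y * 3). Shared: x=4 y=24. PCs: A@3 B@2 C@2

Answer: x=4 y=24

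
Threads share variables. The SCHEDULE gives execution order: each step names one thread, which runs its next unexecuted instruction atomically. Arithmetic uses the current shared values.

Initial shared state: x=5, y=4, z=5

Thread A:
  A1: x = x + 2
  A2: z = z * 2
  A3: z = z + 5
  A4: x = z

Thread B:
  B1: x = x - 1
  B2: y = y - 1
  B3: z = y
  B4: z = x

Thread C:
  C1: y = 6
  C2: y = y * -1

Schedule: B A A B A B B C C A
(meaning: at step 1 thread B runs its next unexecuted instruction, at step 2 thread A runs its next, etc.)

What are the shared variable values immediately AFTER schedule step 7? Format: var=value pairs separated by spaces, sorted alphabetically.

Answer: x=6 y=3 z=6

Derivation:
Step 1: thread B executes B1 (x = x - 1). Shared: x=4 y=4 z=5. PCs: A@0 B@1 C@0
Step 2: thread A executes A1 (x = x + 2). Shared: x=6 y=4 z=5. PCs: A@1 B@1 C@0
Step 3: thread A executes A2 (z = z * 2). Shared: x=6 y=4 z=10. PCs: A@2 B@1 C@0
Step 4: thread B executes B2 (y = y - 1). Shared: x=6 y=3 z=10. PCs: A@2 B@2 C@0
Step 5: thread A executes A3 (z = z + 5). Shared: x=6 y=3 z=15. PCs: A@3 B@2 C@0
Step 6: thread B executes B3 (z = y). Shared: x=6 y=3 z=3. PCs: A@3 B@3 C@0
Step 7: thread B executes B4 (z = x). Shared: x=6 y=3 z=6. PCs: A@3 B@4 C@0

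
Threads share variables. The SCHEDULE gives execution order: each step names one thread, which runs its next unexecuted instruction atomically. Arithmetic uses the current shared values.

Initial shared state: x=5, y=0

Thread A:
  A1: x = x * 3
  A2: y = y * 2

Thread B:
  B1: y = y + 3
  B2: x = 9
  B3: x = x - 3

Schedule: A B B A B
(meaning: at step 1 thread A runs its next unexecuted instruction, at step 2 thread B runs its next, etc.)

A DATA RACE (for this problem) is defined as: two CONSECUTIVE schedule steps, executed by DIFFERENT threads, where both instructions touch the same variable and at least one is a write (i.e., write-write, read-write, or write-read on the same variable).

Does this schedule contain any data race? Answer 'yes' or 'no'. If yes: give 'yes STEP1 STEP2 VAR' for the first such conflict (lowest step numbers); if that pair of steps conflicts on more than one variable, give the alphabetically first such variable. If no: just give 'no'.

Answer: no

Derivation:
Steps 1,2: A(r=x,w=x) vs B(r=y,w=y). No conflict.
Steps 2,3: same thread (B). No race.
Steps 3,4: B(r=-,w=x) vs A(r=y,w=y). No conflict.
Steps 4,5: A(r=y,w=y) vs B(r=x,w=x). No conflict.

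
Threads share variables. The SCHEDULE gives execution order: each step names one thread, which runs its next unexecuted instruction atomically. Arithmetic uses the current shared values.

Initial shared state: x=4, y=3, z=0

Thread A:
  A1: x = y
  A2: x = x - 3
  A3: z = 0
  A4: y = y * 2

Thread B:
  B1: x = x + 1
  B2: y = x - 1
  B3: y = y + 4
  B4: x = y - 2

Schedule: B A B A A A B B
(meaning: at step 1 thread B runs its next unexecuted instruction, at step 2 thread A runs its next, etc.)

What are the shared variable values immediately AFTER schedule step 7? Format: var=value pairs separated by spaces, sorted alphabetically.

Step 1: thread B executes B1 (x = x + 1). Shared: x=5 y=3 z=0. PCs: A@0 B@1
Step 2: thread A executes A1 (x = y). Shared: x=3 y=3 z=0. PCs: A@1 B@1
Step 3: thread B executes B2 (y = x - 1). Shared: x=3 y=2 z=0. PCs: A@1 B@2
Step 4: thread A executes A2 (x = x - 3). Shared: x=0 y=2 z=0. PCs: A@2 B@2
Step 5: thread A executes A3 (z = 0). Shared: x=0 y=2 z=0. PCs: A@3 B@2
Step 6: thread A executes A4 (y = y * 2). Shared: x=0 y=4 z=0. PCs: A@4 B@2
Step 7: thread B executes B3 (y = y + 4). Shared: x=0 y=8 z=0. PCs: A@4 B@3

Answer: x=0 y=8 z=0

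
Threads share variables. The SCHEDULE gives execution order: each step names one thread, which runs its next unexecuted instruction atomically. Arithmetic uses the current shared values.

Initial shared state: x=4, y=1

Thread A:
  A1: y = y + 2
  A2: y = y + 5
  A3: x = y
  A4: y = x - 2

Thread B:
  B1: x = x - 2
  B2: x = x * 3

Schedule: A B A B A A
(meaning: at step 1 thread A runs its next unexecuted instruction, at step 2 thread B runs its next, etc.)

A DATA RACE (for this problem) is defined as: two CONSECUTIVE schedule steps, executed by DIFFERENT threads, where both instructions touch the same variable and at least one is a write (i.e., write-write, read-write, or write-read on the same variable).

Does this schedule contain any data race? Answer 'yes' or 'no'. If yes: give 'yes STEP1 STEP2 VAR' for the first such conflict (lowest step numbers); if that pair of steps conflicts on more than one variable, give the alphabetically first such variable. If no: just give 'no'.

Answer: yes 4 5 x

Derivation:
Steps 1,2: A(r=y,w=y) vs B(r=x,w=x). No conflict.
Steps 2,3: B(r=x,w=x) vs A(r=y,w=y). No conflict.
Steps 3,4: A(r=y,w=y) vs B(r=x,w=x). No conflict.
Steps 4,5: B(x = x * 3) vs A(x = y). RACE on x (W-W).
Steps 5,6: same thread (A). No race.
First conflict at steps 4,5.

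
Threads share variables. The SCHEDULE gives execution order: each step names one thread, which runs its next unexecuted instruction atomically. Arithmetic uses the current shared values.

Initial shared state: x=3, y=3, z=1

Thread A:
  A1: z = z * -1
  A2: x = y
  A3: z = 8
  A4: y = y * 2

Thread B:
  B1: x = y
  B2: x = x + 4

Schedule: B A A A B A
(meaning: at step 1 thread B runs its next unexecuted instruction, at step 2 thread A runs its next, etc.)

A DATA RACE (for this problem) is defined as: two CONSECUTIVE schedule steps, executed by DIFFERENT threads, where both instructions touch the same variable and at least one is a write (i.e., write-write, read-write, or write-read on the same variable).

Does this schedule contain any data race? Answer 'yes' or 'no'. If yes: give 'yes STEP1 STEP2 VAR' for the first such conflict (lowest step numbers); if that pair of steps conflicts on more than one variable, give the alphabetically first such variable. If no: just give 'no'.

Answer: no

Derivation:
Steps 1,2: B(r=y,w=x) vs A(r=z,w=z). No conflict.
Steps 2,3: same thread (A). No race.
Steps 3,4: same thread (A). No race.
Steps 4,5: A(r=-,w=z) vs B(r=x,w=x). No conflict.
Steps 5,6: B(r=x,w=x) vs A(r=y,w=y). No conflict.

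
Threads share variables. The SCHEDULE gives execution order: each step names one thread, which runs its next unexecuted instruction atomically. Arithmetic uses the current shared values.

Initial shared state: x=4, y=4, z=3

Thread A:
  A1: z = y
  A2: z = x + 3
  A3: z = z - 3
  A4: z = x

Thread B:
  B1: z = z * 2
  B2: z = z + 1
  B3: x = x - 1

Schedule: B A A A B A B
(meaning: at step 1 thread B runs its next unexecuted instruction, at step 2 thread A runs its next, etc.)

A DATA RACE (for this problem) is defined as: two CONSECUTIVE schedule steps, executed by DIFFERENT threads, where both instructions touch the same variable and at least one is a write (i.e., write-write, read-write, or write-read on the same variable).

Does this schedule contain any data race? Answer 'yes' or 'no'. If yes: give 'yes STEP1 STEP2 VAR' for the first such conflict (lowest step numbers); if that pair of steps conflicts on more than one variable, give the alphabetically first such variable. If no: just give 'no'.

Steps 1,2: B(z = z * 2) vs A(z = y). RACE on z (W-W).
Steps 2,3: same thread (A). No race.
Steps 3,4: same thread (A). No race.
Steps 4,5: A(z = z - 3) vs B(z = z + 1). RACE on z (W-W).
Steps 5,6: B(z = z + 1) vs A(z = x). RACE on z (W-W).
Steps 6,7: A(z = x) vs B(x = x - 1). RACE on x (R-W).
First conflict at steps 1,2.

Answer: yes 1 2 z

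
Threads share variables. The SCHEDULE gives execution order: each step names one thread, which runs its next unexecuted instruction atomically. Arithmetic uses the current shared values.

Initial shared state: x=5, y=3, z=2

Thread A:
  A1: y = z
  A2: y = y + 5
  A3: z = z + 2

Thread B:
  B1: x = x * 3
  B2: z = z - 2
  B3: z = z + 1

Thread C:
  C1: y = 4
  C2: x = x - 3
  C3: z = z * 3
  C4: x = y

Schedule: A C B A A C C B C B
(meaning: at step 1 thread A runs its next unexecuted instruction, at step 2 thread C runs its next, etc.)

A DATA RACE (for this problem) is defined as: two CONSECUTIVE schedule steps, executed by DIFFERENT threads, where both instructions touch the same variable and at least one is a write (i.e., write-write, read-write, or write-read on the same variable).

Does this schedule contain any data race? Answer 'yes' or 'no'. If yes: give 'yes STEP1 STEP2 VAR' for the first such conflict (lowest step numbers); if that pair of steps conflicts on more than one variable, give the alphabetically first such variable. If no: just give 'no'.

Answer: yes 1 2 y

Derivation:
Steps 1,2: A(y = z) vs C(y = 4). RACE on y (W-W).
Steps 2,3: C(r=-,w=y) vs B(r=x,w=x). No conflict.
Steps 3,4: B(r=x,w=x) vs A(r=y,w=y). No conflict.
Steps 4,5: same thread (A). No race.
Steps 5,6: A(r=z,w=z) vs C(r=x,w=x). No conflict.
Steps 6,7: same thread (C). No race.
Steps 7,8: C(z = z * 3) vs B(z = z - 2). RACE on z (W-W).
Steps 8,9: B(r=z,w=z) vs C(r=y,w=x). No conflict.
Steps 9,10: C(r=y,w=x) vs B(r=z,w=z). No conflict.
First conflict at steps 1,2.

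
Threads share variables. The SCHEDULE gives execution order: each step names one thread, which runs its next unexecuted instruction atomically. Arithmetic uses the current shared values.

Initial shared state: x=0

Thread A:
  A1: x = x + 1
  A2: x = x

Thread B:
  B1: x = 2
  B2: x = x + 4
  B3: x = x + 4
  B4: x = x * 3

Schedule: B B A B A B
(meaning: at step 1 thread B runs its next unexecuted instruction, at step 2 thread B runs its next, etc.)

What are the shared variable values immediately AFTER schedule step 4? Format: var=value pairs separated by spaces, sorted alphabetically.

Step 1: thread B executes B1 (x = 2). Shared: x=2. PCs: A@0 B@1
Step 2: thread B executes B2 (x = x + 4). Shared: x=6. PCs: A@0 B@2
Step 3: thread A executes A1 (x = x + 1). Shared: x=7. PCs: A@1 B@2
Step 4: thread B executes B3 (x = x + 4). Shared: x=11. PCs: A@1 B@3

Answer: x=11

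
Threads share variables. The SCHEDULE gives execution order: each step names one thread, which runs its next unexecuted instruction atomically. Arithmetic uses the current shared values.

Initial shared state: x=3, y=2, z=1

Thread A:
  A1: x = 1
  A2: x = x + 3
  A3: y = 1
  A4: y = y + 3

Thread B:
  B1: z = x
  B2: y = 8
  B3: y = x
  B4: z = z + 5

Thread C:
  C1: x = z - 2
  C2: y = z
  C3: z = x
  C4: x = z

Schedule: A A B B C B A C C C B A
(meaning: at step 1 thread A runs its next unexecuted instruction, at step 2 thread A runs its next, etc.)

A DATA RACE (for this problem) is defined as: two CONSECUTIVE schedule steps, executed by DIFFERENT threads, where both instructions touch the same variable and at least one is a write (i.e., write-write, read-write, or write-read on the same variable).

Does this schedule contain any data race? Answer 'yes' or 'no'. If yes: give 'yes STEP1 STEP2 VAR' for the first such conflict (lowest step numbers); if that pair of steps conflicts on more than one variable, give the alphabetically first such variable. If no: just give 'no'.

Answer: yes 2 3 x

Derivation:
Steps 1,2: same thread (A). No race.
Steps 2,3: A(x = x + 3) vs B(z = x). RACE on x (W-R).
Steps 3,4: same thread (B). No race.
Steps 4,5: B(r=-,w=y) vs C(r=z,w=x). No conflict.
Steps 5,6: C(x = z - 2) vs B(y = x). RACE on x (W-R).
Steps 6,7: B(y = x) vs A(y = 1). RACE on y (W-W).
Steps 7,8: A(y = 1) vs C(y = z). RACE on y (W-W).
Steps 8,9: same thread (C). No race.
Steps 9,10: same thread (C). No race.
Steps 10,11: C(x = z) vs B(z = z + 5). RACE on z (R-W).
Steps 11,12: B(r=z,w=z) vs A(r=y,w=y). No conflict.
First conflict at steps 2,3.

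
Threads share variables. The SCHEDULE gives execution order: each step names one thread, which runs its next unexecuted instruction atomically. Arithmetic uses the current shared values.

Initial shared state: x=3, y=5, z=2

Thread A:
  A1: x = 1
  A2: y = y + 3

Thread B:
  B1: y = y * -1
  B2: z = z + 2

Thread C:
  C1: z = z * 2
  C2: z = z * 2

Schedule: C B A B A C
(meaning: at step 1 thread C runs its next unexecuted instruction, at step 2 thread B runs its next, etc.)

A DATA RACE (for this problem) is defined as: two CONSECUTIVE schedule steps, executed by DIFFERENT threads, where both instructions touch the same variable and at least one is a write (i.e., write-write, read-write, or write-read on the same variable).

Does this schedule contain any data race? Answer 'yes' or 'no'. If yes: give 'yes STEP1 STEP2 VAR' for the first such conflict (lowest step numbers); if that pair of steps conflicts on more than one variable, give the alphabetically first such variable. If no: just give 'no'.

Answer: no

Derivation:
Steps 1,2: C(r=z,w=z) vs B(r=y,w=y). No conflict.
Steps 2,3: B(r=y,w=y) vs A(r=-,w=x). No conflict.
Steps 3,4: A(r=-,w=x) vs B(r=z,w=z). No conflict.
Steps 4,5: B(r=z,w=z) vs A(r=y,w=y). No conflict.
Steps 5,6: A(r=y,w=y) vs C(r=z,w=z). No conflict.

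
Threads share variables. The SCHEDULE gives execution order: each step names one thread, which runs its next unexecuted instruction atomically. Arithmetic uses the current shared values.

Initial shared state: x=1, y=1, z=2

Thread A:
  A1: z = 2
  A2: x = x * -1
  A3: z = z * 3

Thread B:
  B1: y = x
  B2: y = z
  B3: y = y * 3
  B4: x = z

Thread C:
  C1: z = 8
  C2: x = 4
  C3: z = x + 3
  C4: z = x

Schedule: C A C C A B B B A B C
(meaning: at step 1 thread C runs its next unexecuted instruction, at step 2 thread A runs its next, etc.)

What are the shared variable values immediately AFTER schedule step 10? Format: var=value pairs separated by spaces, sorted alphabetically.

Answer: x=21 y=21 z=21

Derivation:
Step 1: thread C executes C1 (z = 8). Shared: x=1 y=1 z=8. PCs: A@0 B@0 C@1
Step 2: thread A executes A1 (z = 2). Shared: x=1 y=1 z=2. PCs: A@1 B@0 C@1
Step 3: thread C executes C2 (x = 4). Shared: x=4 y=1 z=2. PCs: A@1 B@0 C@2
Step 4: thread C executes C3 (z = x + 3). Shared: x=4 y=1 z=7. PCs: A@1 B@0 C@3
Step 5: thread A executes A2 (x = x * -1). Shared: x=-4 y=1 z=7. PCs: A@2 B@0 C@3
Step 6: thread B executes B1 (y = x). Shared: x=-4 y=-4 z=7. PCs: A@2 B@1 C@3
Step 7: thread B executes B2 (y = z). Shared: x=-4 y=7 z=7. PCs: A@2 B@2 C@3
Step 8: thread B executes B3 (y = y * 3). Shared: x=-4 y=21 z=7. PCs: A@2 B@3 C@3
Step 9: thread A executes A3 (z = z * 3). Shared: x=-4 y=21 z=21. PCs: A@3 B@3 C@3
Step 10: thread B executes B4 (x = z). Shared: x=21 y=21 z=21. PCs: A@3 B@4 C@3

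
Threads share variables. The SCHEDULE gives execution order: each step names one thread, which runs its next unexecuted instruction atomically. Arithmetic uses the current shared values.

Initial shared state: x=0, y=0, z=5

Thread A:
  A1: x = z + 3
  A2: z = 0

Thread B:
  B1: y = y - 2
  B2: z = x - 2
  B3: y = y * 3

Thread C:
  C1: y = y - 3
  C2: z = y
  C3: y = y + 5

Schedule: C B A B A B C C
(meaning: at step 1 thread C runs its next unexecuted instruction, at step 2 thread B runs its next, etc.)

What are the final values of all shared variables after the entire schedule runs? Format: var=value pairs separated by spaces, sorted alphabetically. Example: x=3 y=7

Answer: x=8 y=-10 z=-15

Derivation:
Step 1: thread C executes C1 (y = y - 3). Shared: x=0 y=-3 z=5. PCs: A@0 B@0 C@1
Step 2: thread B executes B1 (y = y - 2). Shared: x=0 y=-5 z=5. PCs: A@0 B@1 C@1
Step 3: thread A executes A1 (x = z + 3). Shared: x=8 y=-5 z=5. PCs: A@1 B@1 C@1
Step 4: thread B executes B2 (z = x - 2). Shared: x=8 y=-5 z=6. PCs: A@1 B@2 C@1
Step 5: thread A executes A2 (z = 0). Shared: x=8 y=-5 z=0. PCs: A@2 B@2 C@1
Step 6: thread B executes B3 (y = y * 3). Shared: x=8 y=-15 z=0. PCs: A@2 B@3 C@1
Step 7: thread C executes C2 (z = y). Shared: x=8 y=-15 z=-15. PCs: A@2 B@3 C@2
Step 8: thread C executes C3 (y = y + 5). Shared: x=8 y=-10 z=-15. PCs: A@2 B@3 C@3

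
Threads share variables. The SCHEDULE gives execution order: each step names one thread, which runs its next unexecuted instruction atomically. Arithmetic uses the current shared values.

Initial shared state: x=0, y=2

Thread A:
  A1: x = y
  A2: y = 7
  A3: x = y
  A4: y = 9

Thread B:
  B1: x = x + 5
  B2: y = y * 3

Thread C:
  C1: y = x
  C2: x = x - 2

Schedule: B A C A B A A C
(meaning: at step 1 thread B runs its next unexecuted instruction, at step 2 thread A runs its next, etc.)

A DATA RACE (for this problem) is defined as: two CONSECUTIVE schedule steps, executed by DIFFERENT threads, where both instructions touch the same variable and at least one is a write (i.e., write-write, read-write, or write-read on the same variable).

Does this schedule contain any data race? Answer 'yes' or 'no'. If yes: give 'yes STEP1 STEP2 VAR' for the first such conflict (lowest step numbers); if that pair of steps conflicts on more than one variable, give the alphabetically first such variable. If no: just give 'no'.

Steps 1,2: B(x = x + 5) vs A(x = y). RACE on x (W-W).
Steps 2,3: A(x = y) vs C(y = x). RACE on x (W-R), y (R-W). Multiple vars; alphabetically first is x.
Steps 3,4: C(y = x) vs A(y = 7). RACE on y (W-W).
Steps 4,5: A(y = 7) vs B(y = y * 3). RACE on y (W-W).
Steps 5,6: B(y = y * 3) vs A(x = y). RACE on y (W-R).
Steps 6,7: same thread (A). No race.
Steps 7,8: A(r=-,w=y) vs C(r=x,w=x). No conflict.
First conflict at steps 1,2.

Answer: yes 1 2 x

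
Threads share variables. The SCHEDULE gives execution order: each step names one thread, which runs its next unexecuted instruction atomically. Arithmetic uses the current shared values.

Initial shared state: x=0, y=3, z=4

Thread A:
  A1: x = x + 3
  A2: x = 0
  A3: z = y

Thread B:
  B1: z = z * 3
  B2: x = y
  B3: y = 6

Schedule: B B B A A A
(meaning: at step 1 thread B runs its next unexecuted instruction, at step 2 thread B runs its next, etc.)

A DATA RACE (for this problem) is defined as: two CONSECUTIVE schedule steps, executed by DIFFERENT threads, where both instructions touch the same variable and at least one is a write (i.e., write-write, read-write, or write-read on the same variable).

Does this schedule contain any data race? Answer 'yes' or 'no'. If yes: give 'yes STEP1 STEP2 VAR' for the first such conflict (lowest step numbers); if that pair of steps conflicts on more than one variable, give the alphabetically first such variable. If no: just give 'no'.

Answer: no

Derivation:
Steps 1,2: same thread (B). No race.
Steps 2,3: same thread (B). No race.
Steps 3,4: B(r=-,w=y) vs A(r=x,w=x). No conflict.
Steps 4,5: same thread (A). No race.
Steps 5,6: same thread (A). No race.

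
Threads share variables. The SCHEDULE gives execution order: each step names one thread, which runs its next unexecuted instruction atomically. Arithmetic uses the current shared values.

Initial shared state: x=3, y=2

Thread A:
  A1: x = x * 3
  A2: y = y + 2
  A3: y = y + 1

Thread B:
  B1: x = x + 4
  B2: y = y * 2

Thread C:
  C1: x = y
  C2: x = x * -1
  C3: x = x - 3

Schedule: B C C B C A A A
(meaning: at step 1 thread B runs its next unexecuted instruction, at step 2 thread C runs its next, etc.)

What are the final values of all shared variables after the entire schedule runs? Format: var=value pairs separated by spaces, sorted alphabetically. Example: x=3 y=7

Step 1: thread B executes B1 (x = x + 4). Shared: x=7 y=2. PCs: A@0 B@1 C@0
Step 2: thread C executes C1 (x = y). Shared: x=2 y=2. PCs: A@0 B@1 C@1
Step 3: thread C executes C2 (x = x * -1). Shared: x=-2 y=2. PCs: A@0 B@1 C@2
Step 4: thread B executes B2 (y = y * 2). Shared: x=-2 y=4. PCs: A@0 B@2 C@2
Step 5: thread C executes C3 (x = x - 3). Shared: x=-5 y=4. PCs: A@0 B@2 C@3
Step 6: thread A executes A1 (x = x * 3). Shared: x=-15 y=4. PCs: A@1 B@2 C@3
Step 7: thread A executes A2 (y = y + 2). Shared: x=-15 y=6. PCs: A@2 B@2 C@3
Step 8: thread A executes A3 (y = y + 1). Shared: x=-15 y=7. PCs: A@3 B@2 C@3

Answer: x=-15 y=7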